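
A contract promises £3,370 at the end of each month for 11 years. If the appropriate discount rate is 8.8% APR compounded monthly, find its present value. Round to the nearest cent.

£284,373.18

i = 0.088/12 = 0.00733333 per month; n = 11·12 = 132.
PV = PMT · [1 − (1+i)^(−n)] / i = 3370 · 84.383732 = 284,373.1767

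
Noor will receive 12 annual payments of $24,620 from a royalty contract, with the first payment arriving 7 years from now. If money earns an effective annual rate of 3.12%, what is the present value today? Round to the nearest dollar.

PV at t=6 (ordinary 12-year annuity): 24620 × a(12|0.0312) = 24620 × 9.883076 = 243,321.3257
PV₀ = 243,321.3257 / (1+0.0312)^6 = 243,321.3257 / 1.202423 = 202,359.1041

$202,359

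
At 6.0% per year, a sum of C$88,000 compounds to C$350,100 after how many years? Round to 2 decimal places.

23.70 years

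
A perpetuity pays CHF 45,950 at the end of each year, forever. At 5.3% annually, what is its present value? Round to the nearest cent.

CHF 866,981.13

PV = PMT / i = 45950 / 0.053 = 866,981.1321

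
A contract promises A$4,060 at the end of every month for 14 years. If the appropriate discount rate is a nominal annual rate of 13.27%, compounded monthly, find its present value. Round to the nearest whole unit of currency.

A$309,277

With 12 periods per year: i = 0.0110583, n = 168.
PV = PMT · [1 − (1+i)^(−n)] / i = 4060 · 76.176532 = 309,276.7215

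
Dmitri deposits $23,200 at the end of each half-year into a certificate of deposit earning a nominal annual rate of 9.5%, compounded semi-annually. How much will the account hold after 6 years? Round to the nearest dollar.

$363,978

Periodic rate i = 0.095/2 = 0.0475; n = 6 × 2 = 12 periods.
Accumulation factor s(12|0.0475) = 15.688690; FV = 23200 × 15.688690 = 363,977.6007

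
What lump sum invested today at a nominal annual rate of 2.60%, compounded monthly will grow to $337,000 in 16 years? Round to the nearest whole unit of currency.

i = 0.026/12 = 0.00216667 per month; n = 16·12 = 192.
PV = 337,000 / (1 + 0.00216667)^192 = 337,000 / 1.515204 = 222,412.3179

$222,412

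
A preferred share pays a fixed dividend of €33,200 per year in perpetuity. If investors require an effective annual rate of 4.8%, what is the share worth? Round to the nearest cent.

PV = C/r = 33200/0.048 = 691,666.6667

€691,666.67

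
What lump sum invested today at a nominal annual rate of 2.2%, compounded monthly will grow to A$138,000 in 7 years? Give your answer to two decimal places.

i = 0.022/12 = 0.00183333 per month; n = 7·12 = 84.
PV = FV·(1+i)^(−n) = 138,000 × 0.857393 = 118,320.2202

A$118,320.22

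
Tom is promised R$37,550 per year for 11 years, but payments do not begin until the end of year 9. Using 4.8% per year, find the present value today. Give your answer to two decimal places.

R$216,624.26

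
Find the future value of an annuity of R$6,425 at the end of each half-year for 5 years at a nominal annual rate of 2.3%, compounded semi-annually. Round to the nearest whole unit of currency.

R$67,679

With 2 periods per year: i = 0.0115, n = 10.
FV = PMT · [(1+i)^n − 1] / i = 6425 · 10.533694 = 67,678.9829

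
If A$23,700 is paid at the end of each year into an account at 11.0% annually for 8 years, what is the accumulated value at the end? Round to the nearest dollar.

A$281,069

FV = PMT · [(1+i)^n − 1] / i = 23700 · 11.859434 = 281,068.5922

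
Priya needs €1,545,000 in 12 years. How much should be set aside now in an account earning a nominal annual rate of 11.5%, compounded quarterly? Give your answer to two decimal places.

i = 0.115/4 = 0.02875 per quarter; n = 12·4 = 48.
PV = FV·(1+i)^(−n) = 1,545,000 × 0.256524 = 396,328.9249

€396,328.92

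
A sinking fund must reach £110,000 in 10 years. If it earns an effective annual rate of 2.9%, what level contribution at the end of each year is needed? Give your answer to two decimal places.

£9,639.63

PMT = 110000 / ( [(1+0.029)^10 − 1] / 0.029 ) = 110000 / 11.411224 = 9,639.6317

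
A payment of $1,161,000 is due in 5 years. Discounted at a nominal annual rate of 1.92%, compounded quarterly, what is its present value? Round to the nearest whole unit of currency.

$1,054,969

i = 0.0192/4 = 0.0048 per quarter; n = 5·4 = 20.
PV = FV·(1+i)^(−n) = 1,161,000 × 0.908673 = 1,054,968.9847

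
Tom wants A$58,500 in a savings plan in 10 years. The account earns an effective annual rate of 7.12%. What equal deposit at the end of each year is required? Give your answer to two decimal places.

PMT = 58500 / ( [(1+0.0712)^10 − 1] / 0.0712 ) = 58500 / 13.895008 = 4,210.1452

A$4,210.15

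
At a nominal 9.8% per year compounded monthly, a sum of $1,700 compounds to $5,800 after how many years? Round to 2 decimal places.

Periodic rate i = 0.098/12 = 0.00816667.
n = ln(5800/1700) / ln(1+0.00816667) = ln(3.41176) / 0.008133 = 150.8858 months
= 150.8858/12 years

12.57 years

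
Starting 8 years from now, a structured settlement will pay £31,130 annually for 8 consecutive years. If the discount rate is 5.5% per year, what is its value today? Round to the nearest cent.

£135,559.13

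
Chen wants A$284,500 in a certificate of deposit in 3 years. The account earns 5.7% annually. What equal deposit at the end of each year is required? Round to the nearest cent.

A$89,627.50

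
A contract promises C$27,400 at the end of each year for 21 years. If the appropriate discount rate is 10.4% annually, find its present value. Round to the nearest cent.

C$230,472.73

Annuity factor a(21|0.104) = 8.411413; PV = 27400 × 8.411413 = 230,472.7260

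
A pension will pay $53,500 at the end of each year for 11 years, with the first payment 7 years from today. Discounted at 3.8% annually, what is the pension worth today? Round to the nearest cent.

Value one period before first payment (t=6): 53500 × [1 − (1+0.038)^(−11)] / 0.038 = 53500 × 8.855738 = 473,781.9937
PV₀ = 473,781.9937 / (1+0.038)^6 = 473,781.9937 / 1.250789 = 378,786.4457

$378,786.45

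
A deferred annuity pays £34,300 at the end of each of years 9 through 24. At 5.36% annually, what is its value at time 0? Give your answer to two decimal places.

PV at t=8 (ordinary 16-year annuity): 34300 × a(16|0.0536) = 34300 × 10.565329 = 362,390.7699
Discount back 8 years: 362,390.7699 × (1+0.0536)^(−8) = 362,390.7699 × 0.658558 = 238,655.2717

£238,655.27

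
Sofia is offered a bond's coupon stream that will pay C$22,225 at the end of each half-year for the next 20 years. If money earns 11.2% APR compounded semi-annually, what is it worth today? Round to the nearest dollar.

C$351,990

Periodic rate i = 0.112/2 = 0.056; n = 20 × 2 = 40 periods.
PV = PMT · [1 − (1+i)^(−n)] / i = 22225 · 15.837590 = 351,990.4356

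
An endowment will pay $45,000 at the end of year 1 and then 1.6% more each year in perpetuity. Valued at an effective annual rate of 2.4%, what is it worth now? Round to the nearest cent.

PV = D₁/(r − g) = 45000/(0.024 − 0.016) = 5,625,000.0000

$5,625,000.00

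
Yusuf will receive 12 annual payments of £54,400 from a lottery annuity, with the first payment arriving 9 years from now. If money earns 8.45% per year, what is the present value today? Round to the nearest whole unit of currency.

£209,337

Value one period before first payment (t=8): 54400 × [1 − (1+0.0845)^(−12)] / 0.0845 = 54400 × 7.363485 = 400,573.5735
PV₀ = 400,573.5735 / (1+0.0845)^8 = 400,573.5735 / 1.913535 = 209,336.9267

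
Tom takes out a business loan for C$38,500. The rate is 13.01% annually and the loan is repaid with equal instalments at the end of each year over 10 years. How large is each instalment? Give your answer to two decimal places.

Annuity-PV factor = 5.424076; PMT = 38500 / 5.424076 = 7,097.9838

C$7,097.98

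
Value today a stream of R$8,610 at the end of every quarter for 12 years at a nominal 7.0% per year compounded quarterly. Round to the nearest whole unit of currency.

With 4 periods per year: i = 0.0175, n = 48.
PV = PMT · [1 − (1+i)^(−n)] / i = 8610 · 32.293801 = 278,049.6291

R$278,050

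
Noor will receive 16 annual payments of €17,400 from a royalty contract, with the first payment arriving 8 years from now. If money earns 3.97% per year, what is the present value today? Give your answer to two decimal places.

€154,726.99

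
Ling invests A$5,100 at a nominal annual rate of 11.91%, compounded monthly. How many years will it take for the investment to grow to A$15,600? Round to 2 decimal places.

Periodic rate i = 0.1191/12 = 0.009925.
n = ln(15600/5100) / ln(1+0.009925) = ln(3.05882) / 0.009876 = 113.2060 months
= 113.2060/12 years

9.43 years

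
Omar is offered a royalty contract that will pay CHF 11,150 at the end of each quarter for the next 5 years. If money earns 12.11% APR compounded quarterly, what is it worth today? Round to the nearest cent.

CHF 165,462.87

i = 0.1211/4 = 0.030275 per quarter; n = 5·4 = 20.
PV = 11150 × [1 − (1+0.030275)^(−20)] / 0.030275 = 11150 × 14.839719 = 165,462.8676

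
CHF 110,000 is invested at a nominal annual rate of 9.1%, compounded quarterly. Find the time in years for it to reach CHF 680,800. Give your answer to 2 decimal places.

20.26 years

Periodic rate i = 0.091/4 = 0.02275.
(1+i)^n = 680800/110000 = 6.18909, so n = ln 6.18909 / ln 1.02275 = 81.0305 quarters
= 81.0305/4 years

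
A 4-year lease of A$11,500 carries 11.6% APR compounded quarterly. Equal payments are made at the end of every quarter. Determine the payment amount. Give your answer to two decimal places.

i = 0.116/4 = 0.029 per quarter; n = 4·4 = 16.
PMT = 11500 / ( [1 − (1+0.029)^(−16)] / 0.029 ) = 11500 / 12.657670 = 908.5400

A$908.54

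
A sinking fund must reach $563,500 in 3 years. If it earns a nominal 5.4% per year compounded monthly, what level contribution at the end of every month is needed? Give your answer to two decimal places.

$14,454.24

With 12 periods per year: i = 0.0045, n = 36.
PMT = 563500 / ( [(1+0.0045)^36 − 1] / 0.0045 ) = 563500 / 38.985111 = 14,454.2361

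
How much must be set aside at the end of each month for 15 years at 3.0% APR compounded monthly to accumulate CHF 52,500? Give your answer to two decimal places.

CHF 231.31

With 12 periods per year: i = 0.0025, n = 180.
FV-annuity factor = 226.972690; PMT = 52500 / 226.972690 = 231.3054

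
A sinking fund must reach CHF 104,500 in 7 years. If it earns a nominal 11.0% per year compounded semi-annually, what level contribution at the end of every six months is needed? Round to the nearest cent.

CHF 5,149.67

With 2 periods per year: i = 0.055, n = 14.
FV-annuity factor = 20.292572; PMT = 104500 / 20.292572 = 5,149.6676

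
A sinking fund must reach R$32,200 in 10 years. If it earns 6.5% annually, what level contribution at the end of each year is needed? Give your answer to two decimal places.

PMT = 32200 / ( [(1+0.065)^10 − 1] / 0.065 ) = 32200 / 13.494423 = 2,386.1710

R$2,386.17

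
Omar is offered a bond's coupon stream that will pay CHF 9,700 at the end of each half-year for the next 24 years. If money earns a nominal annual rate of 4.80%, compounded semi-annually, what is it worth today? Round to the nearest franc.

CHF 274,699

i = 0.048/2 = 0.024 per half-year; n = 24·2 = 48.
Annuity factor a(48|0.024) = 28.319446; PV = 9700 × 28.319446 = 274,698.6265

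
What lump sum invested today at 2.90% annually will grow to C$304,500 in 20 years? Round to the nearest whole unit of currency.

PV = 304,500 / (1 + 0.029)^20 = 304,500 / 1.771363 = 171,901.5536

C$171,902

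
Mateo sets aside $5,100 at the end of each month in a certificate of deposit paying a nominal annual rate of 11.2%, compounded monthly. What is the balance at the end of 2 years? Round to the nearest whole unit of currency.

With 12 periods per year: i = 0.00933333, n = 24.
FV = PMT · [(1+i)^n − 1] / i = 5100 · 26.761285 = 136,482.5511

$136,483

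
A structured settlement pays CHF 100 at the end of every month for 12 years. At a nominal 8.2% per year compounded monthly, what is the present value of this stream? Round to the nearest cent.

With 12 periods per year: i = 0.00683333, n = 144.
PV = PMT · [1 − (1+i)^(−n)] / i = 100 · 91.453754 = 9,145.3754

CHF 9,145.38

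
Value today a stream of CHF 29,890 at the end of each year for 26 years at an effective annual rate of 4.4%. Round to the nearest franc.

PV = 29890 × [1 − (1+0.044)^(−26)] / 0.044 = 29890 × 15.308461 = 457,569.8950

CHF 457,570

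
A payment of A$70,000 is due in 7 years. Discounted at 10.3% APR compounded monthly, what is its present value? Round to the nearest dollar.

i = 0.103/12 = 0.00858333 per month; n = 7·12 = 84.
Discount factor = (1+0.00858333)^(−84) = 0.487764; PV = 70,000 × 0.487764 = 34,143.4901

A$34,143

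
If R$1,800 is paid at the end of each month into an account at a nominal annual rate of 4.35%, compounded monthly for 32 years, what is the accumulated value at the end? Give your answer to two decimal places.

R$1,495,998.74

With 12 periods per year: i = 0.003625, n = 384.
FV = 1800 × [(1+0.003625)^384 − 1] / 0.003625 = 1800 × 831.110410 = 1,495,998.7378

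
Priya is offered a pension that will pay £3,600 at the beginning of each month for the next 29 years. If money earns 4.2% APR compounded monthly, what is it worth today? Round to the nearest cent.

Periodic rate i = 0.042/12 = 0.0035; n = 29 × 12 = 348 periods.
Annuity factor a(348|0.0035) × (1+i) = 201.717560; PV = 3600 × 201.717560 = 726,183.2146
Payments are at the start of each period, so multiply by (1+i).

£726,183.21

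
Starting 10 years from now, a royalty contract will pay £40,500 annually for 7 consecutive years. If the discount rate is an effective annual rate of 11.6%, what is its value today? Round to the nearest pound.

PV at t=9 (ordinary 7-year annuity): 40500 × a(7|0.116) = 40500 × 4.622231 = 187,200.3410
PV₀ = 187,200.3410 / (1+0.116)^9 = 187,200.3410 / 2.685207 = 69,715.4258

£69,715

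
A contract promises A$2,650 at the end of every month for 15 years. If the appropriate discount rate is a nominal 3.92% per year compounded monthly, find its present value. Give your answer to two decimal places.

A$360,208.35

Periodic rate i = 0.0392/12 = 0.00326667; n = 15 × 12 = 180 periods.
PV = PMT · [1 − (1+i)^(−n)] / i = 2650 · 135.927678 = 360,208.3455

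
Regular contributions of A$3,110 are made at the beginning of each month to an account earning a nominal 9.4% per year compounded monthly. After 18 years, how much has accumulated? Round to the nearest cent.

With 12 periods per year: i = 0.00783333, n = 216.
FV = PMT · [(1+i)^n − 1] / i × (1+i) = 3110 · 565.413580 = 1,758,436.2323
(Beginning-of-period payments → annuity-due factor ×(1+i).)

A$1,758,436.23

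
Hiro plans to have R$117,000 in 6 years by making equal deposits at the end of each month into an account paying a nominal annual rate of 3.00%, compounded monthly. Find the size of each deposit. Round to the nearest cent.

With 12 periods per year: i = 0.0025, n = 72.
FV-annuity factor = 78.779387; PMT = 117000 / 78.779387 = 1,485.1601

R$1,485.16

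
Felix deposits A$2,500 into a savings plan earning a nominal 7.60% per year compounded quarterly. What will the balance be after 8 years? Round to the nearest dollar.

A$4,566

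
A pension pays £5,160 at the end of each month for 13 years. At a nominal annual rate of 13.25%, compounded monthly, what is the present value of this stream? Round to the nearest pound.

£383,057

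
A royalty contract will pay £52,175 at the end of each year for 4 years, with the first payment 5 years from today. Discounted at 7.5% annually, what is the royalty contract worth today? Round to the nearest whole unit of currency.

PV at t=4 (ordinary 4-year annuity): 52175 × a(4|0.075) = 52175 × 3.349326 = 174,751.0981
Discount back 4 years: 174,751.0981 × (1+0.075)^(−4) = 174,751.0981 × 0.748801 = 130,853.7149

£130,854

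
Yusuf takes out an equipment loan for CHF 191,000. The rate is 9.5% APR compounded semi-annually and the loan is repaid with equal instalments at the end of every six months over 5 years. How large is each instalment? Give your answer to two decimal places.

CHF 24,435.97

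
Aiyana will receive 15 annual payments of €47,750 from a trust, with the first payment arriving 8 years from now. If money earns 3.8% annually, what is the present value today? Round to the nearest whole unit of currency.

€414,694

Value one period before first payment (t=7): 47750 × [1 − (1+0.038)^(−15)] / 0.038 = 47750 × 11.275503 = 538,405.2810
Discount back 7 years: 538,405.2810 × (1+0.038)^(−7) = 538,405.2810 × 0.770227 = 414,694.0808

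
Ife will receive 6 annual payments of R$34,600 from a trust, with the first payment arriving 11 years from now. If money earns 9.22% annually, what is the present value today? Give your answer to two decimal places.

Value one period before first payment (t=10): 34600 × [1 − (1+0.0922)^(−6)] / 0.0922 = 34600 × 4.456646 = 154,199.9619
Discount back 10 years: 154,199.9619 × (1+0.0922)^(−10) = 154,199.9619 × 0.413979 = 63,835.5412

R$63,835.54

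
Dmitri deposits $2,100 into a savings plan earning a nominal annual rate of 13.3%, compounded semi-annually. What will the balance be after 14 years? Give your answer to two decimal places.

$12,738.65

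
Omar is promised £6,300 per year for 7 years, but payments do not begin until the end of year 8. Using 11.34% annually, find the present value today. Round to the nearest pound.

£13,844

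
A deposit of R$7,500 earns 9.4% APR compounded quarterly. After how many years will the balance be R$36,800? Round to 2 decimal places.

17.12 years

Periodic rate i = 0.094/4 = 0.0235.
(1+i)^n = 36800/7500 = 4.90667, so n = ln 4.90667 / ln 1.0235 = 68.4771 quarters
= 68.4771/4 years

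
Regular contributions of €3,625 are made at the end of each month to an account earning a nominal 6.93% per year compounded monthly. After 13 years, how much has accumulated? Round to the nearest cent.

With 12 periods per year: i = 0.005775, n = 156.
FV = 3625 × [(1+0.005775)^156 − 1] / 0.005775 = 3625 × 252.025370 = 913,591.9663

€913,591.97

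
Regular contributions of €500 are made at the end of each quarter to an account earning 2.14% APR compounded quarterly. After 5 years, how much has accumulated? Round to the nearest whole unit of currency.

€10,525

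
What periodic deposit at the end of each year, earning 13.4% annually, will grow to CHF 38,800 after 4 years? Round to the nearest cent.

CHF 7,953.70

PMT = 38800 / ( [(1+0.134)^4 − 1] / 0.134 ) = 38800 / 4.878230 = 7,953.7044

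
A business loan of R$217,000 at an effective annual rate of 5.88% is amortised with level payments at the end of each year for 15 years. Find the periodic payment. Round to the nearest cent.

Annuity-PV factor = 9.788856; PMT = 217000 / 9.788856 = 22,168.0659

R$22,168.07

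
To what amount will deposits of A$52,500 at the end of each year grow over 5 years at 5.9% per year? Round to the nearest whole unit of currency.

A$295,357

FV = 52500 × [(1+0.059)^5 − 1] / 0.059 = 52500 × 5.625849 = 295,357.0731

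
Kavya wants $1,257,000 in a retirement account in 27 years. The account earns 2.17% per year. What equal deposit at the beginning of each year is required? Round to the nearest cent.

PMT = 1.257e+06 / ( [(1+0.0217)^27 − 1] / 0.0217 × (1+i) ) = 1.257e+06 / 36.978192 = 33,993.0089

$33,993.01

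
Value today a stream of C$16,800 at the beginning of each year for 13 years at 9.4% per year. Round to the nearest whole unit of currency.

C$134,714

Annuity factor a(13|0.094) × (1+i) = 8.018667; PV = 16800 × 8.018667 = 134,713.6058
Payments are at the start of each period, so multiply by (1+i).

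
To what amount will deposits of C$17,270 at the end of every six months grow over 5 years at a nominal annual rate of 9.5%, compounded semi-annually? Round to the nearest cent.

C$214,702.21

Periodic rate i = 0.095/2 = 0.0475; n = 5 × 2 = 10 periods.
Accumulation factor s(10|0.0475) = 12.432091; FV = 17270 × 12.432091 = 214,702.2137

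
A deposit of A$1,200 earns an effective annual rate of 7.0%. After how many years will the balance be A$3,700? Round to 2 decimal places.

(1+i)^n = 3700/1200 = 3.08333, so n = ln 3.08333 / ln 1.07 = 16.6425 years

16.64 years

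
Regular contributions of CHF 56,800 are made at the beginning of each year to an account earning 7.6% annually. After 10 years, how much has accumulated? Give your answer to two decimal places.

Accumulation factor s(10|0.076) × (1+i) = 15.294553; FV = 56800 × 15.294553 = 868,730.6040
(Beginning-of-period payments → annuity-due factor ×(1+i).)

CHF 868,730.60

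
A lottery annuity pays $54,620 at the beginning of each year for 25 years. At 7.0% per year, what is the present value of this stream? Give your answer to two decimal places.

PV = PMT · [1 − (1+i)^(−n)] / i × (1+i) = 54620 · 12.469334 = 681,075.0231
(Beginning-of-period payments → annuity-due factor ×(1+i).)

$681,075.02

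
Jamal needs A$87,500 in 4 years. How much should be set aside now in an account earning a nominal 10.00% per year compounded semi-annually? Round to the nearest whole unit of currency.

A$59,223

With 2 periods per year: i = 0.05, n = 8.
PV = FV·(1+i)^(−n) = 87,500 × 0.676839 = 59,223.4442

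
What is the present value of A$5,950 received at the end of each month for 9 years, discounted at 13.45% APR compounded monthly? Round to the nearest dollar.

A$371,566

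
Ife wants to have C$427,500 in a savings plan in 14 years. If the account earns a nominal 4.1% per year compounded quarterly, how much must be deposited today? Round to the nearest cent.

C$241,501.60

With 4 periods per year: i = 0.01025, n = 56.
Discount factor = (1+0.01025)^(−56) = 0.564916; PV = 427,500 × 0.564916 = 241,501.5979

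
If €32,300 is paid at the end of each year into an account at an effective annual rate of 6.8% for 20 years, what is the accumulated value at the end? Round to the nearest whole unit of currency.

Accumulation factor s(20|0.068) = 40.111228; FV = 32300 × 40.111228 = 1,295,592.6761

€1,295,593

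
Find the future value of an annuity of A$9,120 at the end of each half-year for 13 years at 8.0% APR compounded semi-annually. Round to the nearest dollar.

Periodic rate i = 0.08/2 = 0.04; n = 13 × 2 = 26 periods.
FV = PMT · [(1+i)^n − 1] / i = 9120 · 44.311745 = 404,123.1109

A$404,123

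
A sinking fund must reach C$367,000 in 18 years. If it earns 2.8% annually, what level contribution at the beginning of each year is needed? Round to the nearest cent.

FV-annuity factor × (1+i) = 23.640421; PMT = 367000 / 23.640421 = 15,524.2579

C$15,524.26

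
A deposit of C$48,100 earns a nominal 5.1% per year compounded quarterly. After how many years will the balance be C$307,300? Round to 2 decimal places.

36.59 years

Periodic rate i = 0.051/4 = 0.01275.
n = ln(307300/48100) / ln(1+0.01275) = ln(6.38877) / 0.012669 = 146.3796 quarters
= 146.3796/4 years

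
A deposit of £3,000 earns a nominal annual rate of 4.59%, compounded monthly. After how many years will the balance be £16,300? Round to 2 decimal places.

36.95 years

Periodic rate i = 0.0459/12 = 0.003825.
(1+i)^n = 16300/3000 = 5.43333, so n = ln 5.43333 / ln 1.00382 = 443.3432 months
= 443.3432/12 years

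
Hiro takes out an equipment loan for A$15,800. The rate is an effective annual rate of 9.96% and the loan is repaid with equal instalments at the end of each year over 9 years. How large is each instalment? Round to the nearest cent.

A$2,739.16

Annuity-PV factor = 5.768192; PMT = 15800 / 5.768192 = 2,739.1600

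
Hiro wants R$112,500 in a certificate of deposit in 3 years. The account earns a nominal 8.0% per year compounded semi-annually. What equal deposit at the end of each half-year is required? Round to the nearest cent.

With 2 periods per year: i = 0.04, n = 6.
FV-annuity factor = 6.632975; PMT = 112500 / 6.632975 = 16,960.7140

R$16,960.71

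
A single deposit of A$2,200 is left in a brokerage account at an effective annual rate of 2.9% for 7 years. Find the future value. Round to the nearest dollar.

2,200 × (1+0.029)^7 = 2,200 × 1.221540 = 2,687.3876

A$2,687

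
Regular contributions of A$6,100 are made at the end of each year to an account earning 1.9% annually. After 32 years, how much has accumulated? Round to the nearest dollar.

FV = PMT · [(1+i)^n − 1] / i = 6100 · 43.489865 = 265,288.1779

A$265,288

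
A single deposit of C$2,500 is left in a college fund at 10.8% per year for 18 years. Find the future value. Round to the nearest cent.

C$15,836.37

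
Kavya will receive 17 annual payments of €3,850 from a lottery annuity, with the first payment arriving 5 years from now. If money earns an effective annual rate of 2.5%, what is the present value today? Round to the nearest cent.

€47,826.91

PV at t=4 (ordinary 17-year annuity): 3850 × a(17|0.025) = 3850 × 13.712198 = 52,791.9612
PV₀ = 52,791.9612 / (1+0.025)^4 = 52,791.9612 / 1.103813 = 47,826.9113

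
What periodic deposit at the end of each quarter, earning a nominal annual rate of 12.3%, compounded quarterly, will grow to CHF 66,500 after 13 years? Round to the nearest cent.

Periodic rate i = 0.123/4 = 0.03075; n = 13 × 4 = 52 periods.
FV-annuity factor = 124.562513; PMT = 66500 / 124.562513 = 533.8685

CHF 533.87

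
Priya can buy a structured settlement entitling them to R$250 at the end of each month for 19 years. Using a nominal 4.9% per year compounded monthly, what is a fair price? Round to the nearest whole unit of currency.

R$37,046

Periodic rate i = 0.049/12 = 0.00408333; n = 19 × 12 = 228 periods.
PV = 250 × [1 − (1+0.00408333)^(−228)] / 0.00408333 = 250 × 148.185981 = 37,046.4953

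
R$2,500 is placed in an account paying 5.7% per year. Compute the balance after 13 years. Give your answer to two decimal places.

2,500 × (1+0.057)^13 = 2,500 × 2.055771 = 5,139.4287

R$5,139.43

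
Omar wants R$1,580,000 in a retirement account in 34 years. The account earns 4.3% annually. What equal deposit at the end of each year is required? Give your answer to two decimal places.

FV-annuity factor = 74.063274; PMT = 1.58e+06 / 74.063274 = 21,333.1103

R$21,333.11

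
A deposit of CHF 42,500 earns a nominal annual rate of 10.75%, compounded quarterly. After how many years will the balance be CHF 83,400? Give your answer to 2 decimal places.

6.36 years

Periodic rate i = 0.1075/4 = 0.026875.
(1+i)^n = 83400/42500 = 1.96235, so n = ln 1.96235 / ln 1.02687 = 25.4200 quarters
= 25.4200/4 years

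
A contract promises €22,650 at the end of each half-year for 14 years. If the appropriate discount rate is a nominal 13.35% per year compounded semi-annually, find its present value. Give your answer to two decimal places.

i = 0.1335/2 = 0.06675 per half-year; n = 14·2 = 28.
PV = PMT · [1 − (1+i)^(−n)] / i = 22650 · 12.527726 = 283,752.9897

€283,752.99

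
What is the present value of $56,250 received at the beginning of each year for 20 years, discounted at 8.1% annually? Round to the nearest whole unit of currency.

PV = PMT · [1 − (1+i)^(−n)] / i × (1+i) = 56250 · 10.534899 = 592,588.0908
(annuity-due: payments at period start, so ×(1+i).)

$592,588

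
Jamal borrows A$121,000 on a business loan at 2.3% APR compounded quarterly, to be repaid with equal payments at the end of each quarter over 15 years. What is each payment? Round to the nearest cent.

A$2,390.24

i = 0.023/4 = 0.00575 per quarter; n = 15·4 = 60.
PMT = 121000 / ( [1 − (1+0.00575)^(−60)] / 0.00575 ) = 121000 / 50.622524 = 2,390.2403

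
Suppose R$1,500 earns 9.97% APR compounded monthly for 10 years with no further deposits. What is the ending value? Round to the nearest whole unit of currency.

R$4,048

Periodic rate i = 0.0997/12 = 0.00830833; n = 10 × 12 = 120 periods.
FV = PV·(1+i)^n = 1,500 × 2.698999 = 4,048.4990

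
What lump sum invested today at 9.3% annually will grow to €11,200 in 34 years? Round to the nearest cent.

€544.67

PV = 11,200 / (1 + 0.093)^34 = 11,200 / 20.562954 = 544.6688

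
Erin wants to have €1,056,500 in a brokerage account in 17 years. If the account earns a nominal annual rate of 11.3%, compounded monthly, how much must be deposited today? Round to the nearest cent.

€156,132.52

With 12 periods per year: i = 0.00941667, n = 204.
Discount factor = (1+0.00941667)^(−204) = 0.147783; PV = 1,056,500 × 0.147783 = 156,132.5245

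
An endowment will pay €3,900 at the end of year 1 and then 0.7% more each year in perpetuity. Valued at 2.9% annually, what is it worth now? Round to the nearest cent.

€177,272.73

PV = PMT / (i − g) = 3900 / (0.029 − 0.007) = 3900 / 0.022000 = 177,272.7273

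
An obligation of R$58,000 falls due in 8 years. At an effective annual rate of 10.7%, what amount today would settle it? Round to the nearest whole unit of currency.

PV = FV·(1+i)^(−n) = 58,000 × 0.443424 = 25,718.5824

R$25,719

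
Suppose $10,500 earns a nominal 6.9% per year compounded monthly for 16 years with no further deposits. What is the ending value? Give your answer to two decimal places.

$31,570.19

With 12 periods per year: i = 0.00575, n = 192.
FV = 10,500 × (1 + 0.00575)^192 = 31,570.1916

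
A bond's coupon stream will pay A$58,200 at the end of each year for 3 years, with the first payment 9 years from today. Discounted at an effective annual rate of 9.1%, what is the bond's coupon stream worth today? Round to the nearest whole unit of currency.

PV at t=8 (ordinary 3-year annuity): 58200 × a(3|0.091) = 58200 × 2.526790 = 147,059.1856
PV₀ = 147,059.1856 / (1+0.091)^8 = 147,059.1856 / 2.007234 = 73,264.5948

A$73,265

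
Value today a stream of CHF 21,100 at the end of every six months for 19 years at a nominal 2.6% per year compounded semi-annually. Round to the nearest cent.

With 2 periods per year: i = 0.013, n = 38.
PV = 21100 × [1 − (1+0.013)^(−38)] / 0.013 = 21100 × 29.836434 = 629,548.7670

CHF 629,548.77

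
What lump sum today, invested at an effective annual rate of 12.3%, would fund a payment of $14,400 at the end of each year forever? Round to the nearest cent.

$117,073.17

PV = C/r = 14400/0.123 = 117,073.1707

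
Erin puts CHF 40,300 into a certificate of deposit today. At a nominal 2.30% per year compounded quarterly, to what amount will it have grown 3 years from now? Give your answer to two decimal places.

CHF 43,170.35

With 4 periods per year: i = 0.00575, n = 12.
FV = 40,300 × (1 + 0.00575)^12 = 43,170.3472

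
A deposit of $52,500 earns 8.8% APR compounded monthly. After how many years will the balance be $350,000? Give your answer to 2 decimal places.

Periodic rate i = 0.088/12 = 0.00733333.
n = ln(350000/52500) / ln(1+0.00733333) = ln(6.66667) / 0.007307 = 259.6456 months
= 259.6456/12 years

21.64 years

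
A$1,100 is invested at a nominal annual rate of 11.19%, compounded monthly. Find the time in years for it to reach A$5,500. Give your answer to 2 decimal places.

Periodic rate i = 0.1119/12 = 0.009325.
(1+i)^n = 5500/1100 = 5.00000, so n = ln 5.00000 / ln 1.00933 = 173.3974 months
= 173.3974/12 years

14.45 years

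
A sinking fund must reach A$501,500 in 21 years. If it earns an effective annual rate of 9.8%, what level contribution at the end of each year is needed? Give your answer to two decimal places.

A$8,026.92

FV-annuity factor = 62.477282; PMT = 501500 / 62.477282 = 8,026.9177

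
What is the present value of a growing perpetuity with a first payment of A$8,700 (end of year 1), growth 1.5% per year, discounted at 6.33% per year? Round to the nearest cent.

PV = D₁/(r − g) = 8700/(0.0633 − 0.015) = 180,124.2236

A$180,124.22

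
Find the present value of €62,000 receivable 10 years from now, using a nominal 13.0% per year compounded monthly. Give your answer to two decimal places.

Periodic rate i = 0.13/12 = 0.0108333; n = 10 × 12 = 120 periods.
PV = FV·(1+i)^(−n) = 62,000 × 0.274444 = 17,015.5155

€17,015.52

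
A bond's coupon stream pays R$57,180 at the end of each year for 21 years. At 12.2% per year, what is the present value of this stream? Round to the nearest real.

R$426,902

PV = PMT · [1 − (1+i)^(−n)] / i = 57180 · 7.465935 = 426,902.1854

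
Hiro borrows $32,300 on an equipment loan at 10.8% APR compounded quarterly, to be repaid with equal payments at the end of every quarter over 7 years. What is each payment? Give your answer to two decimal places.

i = 0.108/4 = 0.027 per quarter; n = 7·4 = 28.
Annuity-PV factor = 19.471404; PMT = 32300 / 19.471404 = 1,658.8429

$1,658.84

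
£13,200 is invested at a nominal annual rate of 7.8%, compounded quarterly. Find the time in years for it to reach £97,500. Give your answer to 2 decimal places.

Periodic rate i = 0.078/4 = 0.0195.
n = ln(97500/13200) / ln(1+0.0195) = ln(7.38636) / 0.019312 = 103.5420 quarters
= 103.5420/4 years

25.89 years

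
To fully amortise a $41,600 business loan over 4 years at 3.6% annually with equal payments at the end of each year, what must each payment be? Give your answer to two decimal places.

$11,352.55

PMT = 41600 / ( [1 − (1+0.036)^(−4)] / 0.036 ) = 41600 / 3.664376 = 11,352.5460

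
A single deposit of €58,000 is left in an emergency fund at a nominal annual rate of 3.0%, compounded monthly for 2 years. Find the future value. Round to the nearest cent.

Periodic rate i = 0.03/12 = 0.0025; n = 2 × 12 = 24 periods.
FV = 58,000 × (1 + 0.0025)^24 = 61,581.9086

€61,581.91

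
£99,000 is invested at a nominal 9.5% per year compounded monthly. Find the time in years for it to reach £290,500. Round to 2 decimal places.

11.38 years

Periodic rate i = 0.095/12 = 0.00791667.
(1+i)^n = 290500/99000 = 2.93434, so n = ln 2.93434 / ln 1.00792 = 136.5144 months
= 136.5144/12 years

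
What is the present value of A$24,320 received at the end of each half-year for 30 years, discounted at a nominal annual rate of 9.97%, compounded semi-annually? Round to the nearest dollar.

A$461,521

Periodic rate i = 0.0997/2 = 0.04985; n = 30 × 2 = 60 periods.
Annuity factor a(60|0.04985) = 18.977003; PV = 24320 × 18.977003 = 461,520.7108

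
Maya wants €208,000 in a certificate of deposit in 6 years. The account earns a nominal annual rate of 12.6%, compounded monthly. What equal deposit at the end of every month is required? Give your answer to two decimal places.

With 12 periods per year: i = 0.0105, n = 72.
PMT = 208000 / ( [(1+0.0105)^72 − 1] / 0.0105 ) = 208000 / 106.796428 = 1,947.6307

€1,947.63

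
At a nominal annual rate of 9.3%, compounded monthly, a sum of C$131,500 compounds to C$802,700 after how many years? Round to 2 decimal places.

19.53 years

Periodic rate i = 0.093/12 = 0.00775.
n = ln(802700/131500) / ln(1+0.00775) = ln(6.10418) / 0.007720 = 234.3193 months
= 234.3193/12 years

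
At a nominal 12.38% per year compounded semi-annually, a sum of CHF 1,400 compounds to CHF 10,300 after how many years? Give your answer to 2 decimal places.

Periodic rate i = 0.1238/2 = 0.0619.
(1+i)^n = 10300/1400 = 7.35714, so n = ln 7.35714 / ln 1.0619 = 33.2281 half-years
= 33.2281/2 years

16.61 years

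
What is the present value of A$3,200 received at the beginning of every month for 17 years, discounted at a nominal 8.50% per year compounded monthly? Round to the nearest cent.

Periodic rate i = 0.085/12 = 0.00708333; n = 17 × 12 = 204 periods.
PV = PMT · [1 − (1+i)^(−n)] / i × (1+i) = 3200 · 108.487763 = 347,160.8404
(Beginning-of-period payments → annuity-due factor ×(1+i).)

A$347,160.84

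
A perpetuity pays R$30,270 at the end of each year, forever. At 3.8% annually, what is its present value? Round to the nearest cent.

R$796,578.95

PV = C/r = 30270/0.038 = 796,578.9474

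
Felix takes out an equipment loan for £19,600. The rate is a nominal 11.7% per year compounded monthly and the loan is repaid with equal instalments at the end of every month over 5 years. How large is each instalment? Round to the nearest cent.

£433.03

i = 0.117/12 = 0.00975 per month; n = 5·12 = 60.
PMT = 19600 / ( [1 − (1+0.00975)^(−60)] / 0.00975 ) = 19600 / 45.262908 = 433.0256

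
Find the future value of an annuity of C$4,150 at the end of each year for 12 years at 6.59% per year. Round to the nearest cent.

C$72,469.94

FV = 4150 × [(1+0.0659)^12 − 1] / 0.0659 = 4150 × 17.462636 = 72,469.9394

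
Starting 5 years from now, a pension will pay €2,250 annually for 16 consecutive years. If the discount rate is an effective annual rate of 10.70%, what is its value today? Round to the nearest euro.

Value one period before first payment (t=4): 2250 × [1 − (1+0.107)^(−16)] / 0.107 = 2250 × 7.508180 = 16,893.4059
Discount back 4 years: 16,893.4059 × (1+0.107)^(−4) = 16,893.4059 × 0.665901 = 11,249.3320

€11,249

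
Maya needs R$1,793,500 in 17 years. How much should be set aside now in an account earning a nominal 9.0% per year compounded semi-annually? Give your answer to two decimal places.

Periodic rate i = 0.09/2 = 0.045; n = 17 × 2 = 34 periods.
PV = 1,793,500 / (1 + 0.045)^34 = 1,793,500 / 4.466362 = 401,557.2818

R$401,557.28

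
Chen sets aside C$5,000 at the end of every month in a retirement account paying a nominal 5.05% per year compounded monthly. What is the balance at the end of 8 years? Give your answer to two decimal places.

C$589,942.32

Periodic rate i = 0.0505/12 = 0.00420833; n = 8 × 12 = 96 periods.
FV = PMT · [(1+i)^n − 1] / i = 5000 · 117.988464 = 589,942.3221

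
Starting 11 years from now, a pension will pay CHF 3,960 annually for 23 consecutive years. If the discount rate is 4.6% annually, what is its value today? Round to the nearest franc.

CHF 35,390

PV at t=10 (ordinary 23-year annuity): 3960 × a(23|0.046) = 3960 × 14.012086 = 55,487.8595
Discount back 10 years: 55,487.8595 × (1+0.046)^(−10) = 55,487.8595 × 0.637798 = 35,390.0460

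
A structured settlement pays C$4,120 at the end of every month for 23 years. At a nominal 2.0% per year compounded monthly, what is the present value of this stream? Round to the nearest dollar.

i = 0.02/12 = 0.00166667 per month; n = 23·12 = 276.
PV = PMT · [1 − (1+i)^(−n)] / i = 4120 · 221.084751 = 910,869.1734

C$910,869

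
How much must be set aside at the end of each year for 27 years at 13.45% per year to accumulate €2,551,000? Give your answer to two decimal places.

FV-annuity factor = 216.952846; PMT = 2.551e+06 / 216.952846 = 11,758.3154

€11,758.32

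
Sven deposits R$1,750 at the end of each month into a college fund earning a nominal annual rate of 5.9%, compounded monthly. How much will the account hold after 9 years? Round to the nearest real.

R$248,590

Periodic rate i = 0.059/12 = 0.00491667; n = 9 × 12 = 108 periods.
FV = PMT · [(1+i)^n − 1] / i = 1750 · 142.051692 = 248,590.4602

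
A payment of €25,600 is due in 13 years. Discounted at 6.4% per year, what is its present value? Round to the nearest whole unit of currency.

€11,429

PV = 25,600 / (1 + 0.064)^13 = 25,600 / 2.239965 = 11,428.7518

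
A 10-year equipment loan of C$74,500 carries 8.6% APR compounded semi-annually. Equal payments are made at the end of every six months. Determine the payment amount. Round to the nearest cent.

Periodic rate i = 0.086/2 = 0.043; n = 10 × 2 = 20 periods.
PMT = 74500 / ( [1 − (1+0.043)^(−20)] / 0.043 ) = 74500 / 13.236329 = 5,628.4486

C$5,628.45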